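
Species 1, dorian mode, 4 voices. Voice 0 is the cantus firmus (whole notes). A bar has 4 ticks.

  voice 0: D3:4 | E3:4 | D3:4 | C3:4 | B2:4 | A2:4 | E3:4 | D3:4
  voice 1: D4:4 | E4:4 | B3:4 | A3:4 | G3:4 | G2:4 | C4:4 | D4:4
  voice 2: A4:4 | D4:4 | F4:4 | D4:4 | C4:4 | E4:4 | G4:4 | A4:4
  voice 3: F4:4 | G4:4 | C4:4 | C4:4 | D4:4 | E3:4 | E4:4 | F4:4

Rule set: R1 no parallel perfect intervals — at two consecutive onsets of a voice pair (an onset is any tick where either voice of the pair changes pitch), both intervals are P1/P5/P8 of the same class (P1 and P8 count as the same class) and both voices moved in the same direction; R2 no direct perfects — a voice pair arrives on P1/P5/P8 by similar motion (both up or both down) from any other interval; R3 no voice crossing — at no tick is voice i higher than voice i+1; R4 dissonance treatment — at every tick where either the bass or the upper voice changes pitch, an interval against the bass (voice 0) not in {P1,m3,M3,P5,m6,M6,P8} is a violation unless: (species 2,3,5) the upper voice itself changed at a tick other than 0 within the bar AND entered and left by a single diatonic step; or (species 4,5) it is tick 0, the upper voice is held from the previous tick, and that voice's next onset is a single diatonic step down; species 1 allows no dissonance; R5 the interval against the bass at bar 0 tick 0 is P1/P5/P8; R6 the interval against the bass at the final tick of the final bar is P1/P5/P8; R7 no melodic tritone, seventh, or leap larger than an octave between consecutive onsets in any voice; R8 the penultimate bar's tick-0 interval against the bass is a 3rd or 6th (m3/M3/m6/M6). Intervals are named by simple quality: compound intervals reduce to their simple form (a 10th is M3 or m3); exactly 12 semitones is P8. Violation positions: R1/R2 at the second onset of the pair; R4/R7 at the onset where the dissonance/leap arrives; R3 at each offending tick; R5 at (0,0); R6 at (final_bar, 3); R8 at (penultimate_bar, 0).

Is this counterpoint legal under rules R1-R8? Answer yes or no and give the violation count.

No (47 violations)

bar 0: v0=D3 v1=D4 v2=A4 v3=F4 (m3)
bar 1: v0=E3 v1=E4 v2=D4 v3=G4 (m3)
bar 2: v0=D3 v1=B3 v2=F4 v3=C4 (m7)
bar 3: v0=C3 v1=A3 v2=D4 v3=C4 (P8)
bar 4: v0=B2 v1=G3 v2=C4 v3=D4 (m3)
bar 5: v0=A2 v1=G2 v2=E4 v3=E3 (P5)
bar 6: v0=E3 v1=C4 v2=G4 v3=E4 (P8)
bar 7: v0=D3 v1=D4 v2=A4 v3=F4 (m3)
  R3 @ bar0.0: A4 above F4
  R5 @ bar0.0: opens on m3
  R3 @ bar0.1: A4 above F4
  R3 @ bar0.2: A4 above F4
  R3 @ bar0.3: A4 above F4
  R1 @ bar1.0: D3/D4 P8 -> E3/E4 P8 similar
  R3 @ bar1.0: E4 above D4
  R4 @ bar1.0: E3/D4 m7 untreated
  R3 @ bar1.1: E4 above D4
  R3 @ bar1.2: E4 above D4
  R3 @ bar1.3: E4 above D4
  R3 @ bar2.0: F4 above C4
  R4 @ bar2.0: D3/C4 m7 untreated
  R3 @ bar2.1: F4 above C4
  R3 @ bar2.2: F4 above C4
  R3 @ bar2.3: F4 above C4
  R3 @ bar3.0: D4 above C4
  R4 @ bar3.0: C3/D4 M2 untreated
  R3 @ bar3.1: D4 above C4
  R3 @ bar3.2: D4 above C4
  R3 @ bar3.3: D4 above C4
  R4 @ bar4.0: B2/C4 m2 untreated
  R2 @ bar5.0: B2/D4 m3 -> A2/E3 P5 similar
  R3 @ bar5.0: A2 above G2
  R3 @ bar5.0: E4 above E3
  R4 @ bar5.0: A2/G2 M2 untreated
  R7 @ bar5.0: D4->E3 leap 10st
  R3 @ bar5.1: A2 above G2
  R3 @ bar5.1: E4 above E3
  R3 @ bar5.2: A2 above G2
  R3 @ bar5.2: E4 above E3
  R3 @ bar5.3: A2 above G2
  R3 @ bar5.3: E4 above E3
  R2 @ bar6.0: A2/E3 P5 -> E3/E4 P8 similar
  R2 @ bar6.0: G2/E4 M6 -> C4/G4 P5 similar
  R3 @ bar6.0: G4 above E4
  R7 @ bar6.0: G2->C4 leap 17st
  R8 @ bar6.0: penult P8 not 3rd/6th
  R3 @ bar6.1: G4 above E4
  R3 @ bar6.2: G4 above E4
  R3 @ bar6.3: G4 above E4
  R1 @ bar7.0: C4/G4 P5 -> D4/A4 P5 similar
  R3 @ bar7.0: A4 above F4
  R3 @ bar7.1: A4 above F4
  R3 @ bar7.2: A4 above F4
  R3 @ bar7.3: A4 above F4
  R6 @ bar7.3: closes on m3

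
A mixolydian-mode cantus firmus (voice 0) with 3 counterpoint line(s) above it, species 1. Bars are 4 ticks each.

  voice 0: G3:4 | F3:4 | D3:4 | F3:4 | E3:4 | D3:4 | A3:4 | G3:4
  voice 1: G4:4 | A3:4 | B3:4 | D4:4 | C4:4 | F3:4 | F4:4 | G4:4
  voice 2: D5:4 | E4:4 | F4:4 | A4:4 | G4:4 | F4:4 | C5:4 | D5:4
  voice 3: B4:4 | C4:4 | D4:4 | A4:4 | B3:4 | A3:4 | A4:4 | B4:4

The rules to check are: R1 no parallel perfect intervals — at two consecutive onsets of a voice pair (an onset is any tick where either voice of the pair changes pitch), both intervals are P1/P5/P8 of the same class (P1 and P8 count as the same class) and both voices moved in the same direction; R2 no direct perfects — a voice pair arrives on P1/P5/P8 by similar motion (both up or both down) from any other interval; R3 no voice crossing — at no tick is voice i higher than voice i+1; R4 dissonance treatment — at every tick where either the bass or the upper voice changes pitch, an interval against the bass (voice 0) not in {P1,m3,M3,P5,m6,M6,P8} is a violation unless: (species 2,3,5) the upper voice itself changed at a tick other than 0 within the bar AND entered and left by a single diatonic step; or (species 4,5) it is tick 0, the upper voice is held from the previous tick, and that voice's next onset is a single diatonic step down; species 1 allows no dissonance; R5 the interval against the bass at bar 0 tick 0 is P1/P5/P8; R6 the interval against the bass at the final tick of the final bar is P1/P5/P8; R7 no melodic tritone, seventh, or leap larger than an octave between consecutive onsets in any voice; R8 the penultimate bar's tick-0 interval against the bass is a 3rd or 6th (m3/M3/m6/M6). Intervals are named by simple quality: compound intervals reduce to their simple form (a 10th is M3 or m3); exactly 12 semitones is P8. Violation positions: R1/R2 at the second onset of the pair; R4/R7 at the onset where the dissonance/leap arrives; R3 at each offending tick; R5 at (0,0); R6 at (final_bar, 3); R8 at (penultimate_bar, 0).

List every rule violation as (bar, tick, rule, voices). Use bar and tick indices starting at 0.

bar 0: v0=G3 v1=G4 v2=D5 v3=B4 downbeat M3
bar 1: v0=F3 v1=A3 v2=E4 v3=C4 downbeat P5
bar 2: v0=D3 v1=B3 v2=F4 v3=D4 downbeat P8
bar 3: v0=F3 v1=D4 v2=A4 v3=A4 downbeat M3
bar 4: v0=E3 v1=C4 v2=G4 v3=B3 downbeat P5
bar 5: v0=D3 v1=F3 v2=F4 v3=A3 downbeat P5
bar 6: v0=A3 v1=F4 v2=C5 v3=A4 downbeat P8
bar 7: v0=G3 v1=G4 v2=D5 v3=B4 downbeat M3
  -> R3 @ bar 0 tick 0 v(2, 3): D5 above B4
  -> R5 @ bar 0 tick 0 v(0, 3): opens on M3
  -> R3 @ bar 0 tick 1 v(2, 3): D5 above B4
  -> R3 @ bar 0 tick 2 v(2, 3): D5 above B4
  -> R3 @ bar 0 tick 3 v(2, 3): D5 above B4
  -> R1 @ bar 1 tick 0 v(1, 2): G4/D5 P5 -> A3/E4 P5 similar
  -> R2 @ bar 1 tick 0 v(0, 3): G3/B4 M3 -> F3/C4 P5 similar
  -> R3 @ bar 1 tick 0 v(2, 3): E4 above C4
  -> R4 @ bar 1 tick 0 v(0, 2): F3/E4 M7 untreated
  -> R7 @ bar 1 tick 0 v(1,): G4->A3 leap 10st
  -> R7 @ bar 1 tick 0 v(2,): D5->E4 leap 10st
  -> R7 @ bar 1 tick 0 v(3,): B4->C4 leap 11st
  -> R3 @ bar 1 tick 1 v(2, 3): E4 above C4
  -> R3 @ bar 1 tick 2 v(2, 3): E4 above C4
  -> R3 @ bar 1 tick 3 v(2, 3): E4 above C4
  -> R3 @ bar 2 tick 0 v(2, 3): F4 above D4
  -> R3 @ bar 2 tick 1 v(2, 3): F4 above D4
  -> R3 @ bar 2 tick 2 v(2, 3): F4 above D4
  -> R3 @ bar 2 tick 3 v(2, 3): F4 above D4
  -> R2 @ bar 3 tick 0 v(1, 2): B3/F4 TT -> D4/A4 P5 similar
  -> R2 @ bar 3 tick 0 v(1, 3): B3/D4 m3 -> D4/A4 P5 similar
  -> R2 @ bar 3 tick 0 v(2, 3): F4/D4 m3 -> A4/A4 P1 similar
  -> R1 @ bar 4 tick 0 v(1, 2): D4/A4 P5 -> C4/G4 P5 similar
  -> R2 @ bar 4 tick 0 v(0, 3): F3/A4 M3 -> E3/B3 P5 similar
  -> R3 @ bar 4 tick 0 v(2, 3): G4 above B3
  -> R7 @ bar 4 tick 0 v(3,): A4->B3 leap 10st
  -> R3 @ bar 4 tick 1 v(2, 3): G4 above B3
  -> R3 @ bar 4 tick 2 v(2, 3): G4 above B3
  -> R3 @ bar 4 tick 3 v(2, 3): G4 above B3
  -> R1 @ bar 5 tick 0 v(0, 3): E3/B3 P5 -> D3/A3 P5 similar
  -> R2 @ bar 5 tick 0 v(1, 2): C4/G4 P5 -> F3/F4 P8 similar
  -> R3 @ bar 5 tick 0 v(2, 3): F4 above A3
  -> R3 @ bar 5 tick 1 v(2, 3): F4 above A3
  -> R3 @ bar 5 tick 2 v(2, 3): F4 above A3
  -> R3 @ bar 5 tick 3 v(2, 3): F4 above A3
  -> R2 @ bar 6 tick 0 v(0, 3): D3/A3 P5 -> A3/A4 P8 similar
  -> R2 @ bar 6 tick 0 v(1, 2): F3/F4 P8 -> F4/C5 P5 similar
  -> R3 @ bar 6 tick 0 v(2, 3): C5 above A4
  -> R8 @ bar 6 tick 0 v(0, 3): penult P8 not 3rd/6th
  -> R3 @ bar 6 tick 1 v(2, 3): C5 above A4
  -> R3 @ bar 6 tick 2 v(2, 3): C5 above A4
  -> R3 @ bar 6 tick 3 v(2, 3): C5 above A4
  -> R1 @ bar 7 tick 0 v(1, 2): F4/C5 P5 -> G4/D5 P5 similar
  -> R3 @ bar 7 tick 0 v(2, 3): D5 above B4
  -> R3 @ bar 7 tick 1 v(2, 3): D5 above B4
  -> R3 @ bar 7 tick 2 v(2, 3): D5 above B4
  -> R3 @ bar 7 tick 3 v(2, 3): D5 above B4
  -> R6 @ bar 7 tick 3 v(0, 3): closes on M3

(0, 0, R3, (2, 3))
(0, 0, R5, (0, 3))
(0, 1, R3, (2, 3))
(0, 2, R3, (2, 3))
(0, 3, R3, (2, 3))
(1, 0, R1, (1, 2))
(1, 0, R2, (0, 3))
(1, 0, R3, (2, 3))
(1, 0, R4, (0, 2))
(1, 0, R7, (1,))
(1, 0, R7, (2,))
(1, 0, R7, (3,))
(1, 1, R3, (2, 3))
(1, 2, R3, (2, 3))
(1, 3, R3, (2, 3))
(2, 0, R3, (2, 3))
(2, 1, R3, (2, 3))
(2, 2, R3, (2, 3))
(2, 3, R3, (2, 3))
(3, 0, R2, (1, 2))
(3, 0, R2, (1, 3))
(3, 0, R2, (2, 3))
(4, 0, R1, (1, 2))
(4, 0, R2, (0, 3))
(4, 0, R3, (2, 3))
(4, 0, R7, (3,))
(4, 1, R3, (2, 3))
(4, 2, R3, (2, 3))
(4, 3, R3, (2, 3))
(5, 0, R1, (0, 3))
(5, 0, R2, (1, 2))
(5, 0, R3, (2, 3))
(5, 1, R3, (2, 3))
(5, 2, R3, (2, 3))
(5, 3, R3, (2, 3))
(6, 0, R2, (0, 3))
(6, 0, R2, (1, 2))
(6, 0, R3, (2, 3))
(6, 0, R8, (0, 3))
(6, 1, R3, (2, 3))
(6, 2, R3, (2, 3))
(6, 3, R3, (2, 3))
(7, 0, R1, (1, 2))
(7, 0, R3, (2, 3))
(7, 1, R3, (2, 3))
(7, 2, R3, (2, 3))
(7, 3, R3, (2, 3))
(7, 3, R6, (0, 3))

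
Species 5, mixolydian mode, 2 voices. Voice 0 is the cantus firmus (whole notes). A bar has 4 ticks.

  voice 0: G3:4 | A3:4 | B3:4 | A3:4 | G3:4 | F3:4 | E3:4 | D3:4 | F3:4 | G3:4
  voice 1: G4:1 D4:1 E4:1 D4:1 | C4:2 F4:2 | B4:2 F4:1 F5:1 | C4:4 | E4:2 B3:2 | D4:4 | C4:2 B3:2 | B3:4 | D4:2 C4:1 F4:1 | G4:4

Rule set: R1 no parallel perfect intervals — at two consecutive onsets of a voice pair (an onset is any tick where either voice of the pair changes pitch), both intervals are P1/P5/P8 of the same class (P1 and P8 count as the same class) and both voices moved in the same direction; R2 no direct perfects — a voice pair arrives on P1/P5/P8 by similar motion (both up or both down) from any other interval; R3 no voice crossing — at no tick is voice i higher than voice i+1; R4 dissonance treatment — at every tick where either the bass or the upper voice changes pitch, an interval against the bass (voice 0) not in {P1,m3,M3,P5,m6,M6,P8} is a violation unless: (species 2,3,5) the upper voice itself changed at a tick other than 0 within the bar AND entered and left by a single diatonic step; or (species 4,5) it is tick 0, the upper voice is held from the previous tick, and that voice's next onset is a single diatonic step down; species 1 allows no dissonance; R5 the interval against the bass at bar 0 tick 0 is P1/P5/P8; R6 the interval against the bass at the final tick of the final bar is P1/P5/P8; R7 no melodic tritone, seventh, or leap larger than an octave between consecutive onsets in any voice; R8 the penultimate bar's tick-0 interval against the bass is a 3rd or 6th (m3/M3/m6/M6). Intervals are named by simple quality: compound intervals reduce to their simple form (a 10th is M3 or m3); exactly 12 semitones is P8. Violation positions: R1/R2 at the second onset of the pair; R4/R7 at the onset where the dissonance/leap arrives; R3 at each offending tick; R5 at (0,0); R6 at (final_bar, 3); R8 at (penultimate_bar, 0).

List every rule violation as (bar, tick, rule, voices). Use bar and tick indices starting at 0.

bar 0: v0=G3 v1=G4 downbeat P8
bar 1: v0=A3 v1=C4 downbeat m3
bar 2: v0=B3 v1=B4 downbeat P8
bar 3: v0=A3 v1=C4 downbeat m3
bar 4: v0=G3 v1=E4 downbeat M6
bar 5: v0=F3 v1=D4 downbeat M6
bar 6: v0=E3 v1=C4 downbeat m6
bar 7: v0=D3 v1=B3 downbeat M6
bar 8: v0=F3 v1=D4 downbeat M6
bar 9: v0=G3 v1=G4 downbeat P8
  -> R2 @ bar 2 tick 0 v(0, 1): A3/F4 m6 -> B3/B4 P8 similar
  -> R7 @ bar 2 tick 0 v(1,): F4->B4 leap 6st
  -> R4 @ bar 2 tick 2 v(0, 1): B3/F4 TT untreated
  -> R7 @ bar 2 tick 2 v(1,): B4->F4 leap 6st
  -> R4 @ bar 2 tick 3 v(0, 1): B3/F5 TT untreated
  -> R7 @ bar 3 tick 0 v(1,): F5->C4 leap 17st
  -> R1 @ bar 9 tick 0 v(0, 1): F3/F4 P8 -> G3/G4 P8 similar

(2, 0, R2, (0, 1))
(2, 0, R7, (1,))
(2, 2, R4, (0, 1))
(2, 2, R7, (1,))
(2, 3, R4, (0, 1))
(3, 0, R7, (1,))
(9, 0, R1, (0, 1))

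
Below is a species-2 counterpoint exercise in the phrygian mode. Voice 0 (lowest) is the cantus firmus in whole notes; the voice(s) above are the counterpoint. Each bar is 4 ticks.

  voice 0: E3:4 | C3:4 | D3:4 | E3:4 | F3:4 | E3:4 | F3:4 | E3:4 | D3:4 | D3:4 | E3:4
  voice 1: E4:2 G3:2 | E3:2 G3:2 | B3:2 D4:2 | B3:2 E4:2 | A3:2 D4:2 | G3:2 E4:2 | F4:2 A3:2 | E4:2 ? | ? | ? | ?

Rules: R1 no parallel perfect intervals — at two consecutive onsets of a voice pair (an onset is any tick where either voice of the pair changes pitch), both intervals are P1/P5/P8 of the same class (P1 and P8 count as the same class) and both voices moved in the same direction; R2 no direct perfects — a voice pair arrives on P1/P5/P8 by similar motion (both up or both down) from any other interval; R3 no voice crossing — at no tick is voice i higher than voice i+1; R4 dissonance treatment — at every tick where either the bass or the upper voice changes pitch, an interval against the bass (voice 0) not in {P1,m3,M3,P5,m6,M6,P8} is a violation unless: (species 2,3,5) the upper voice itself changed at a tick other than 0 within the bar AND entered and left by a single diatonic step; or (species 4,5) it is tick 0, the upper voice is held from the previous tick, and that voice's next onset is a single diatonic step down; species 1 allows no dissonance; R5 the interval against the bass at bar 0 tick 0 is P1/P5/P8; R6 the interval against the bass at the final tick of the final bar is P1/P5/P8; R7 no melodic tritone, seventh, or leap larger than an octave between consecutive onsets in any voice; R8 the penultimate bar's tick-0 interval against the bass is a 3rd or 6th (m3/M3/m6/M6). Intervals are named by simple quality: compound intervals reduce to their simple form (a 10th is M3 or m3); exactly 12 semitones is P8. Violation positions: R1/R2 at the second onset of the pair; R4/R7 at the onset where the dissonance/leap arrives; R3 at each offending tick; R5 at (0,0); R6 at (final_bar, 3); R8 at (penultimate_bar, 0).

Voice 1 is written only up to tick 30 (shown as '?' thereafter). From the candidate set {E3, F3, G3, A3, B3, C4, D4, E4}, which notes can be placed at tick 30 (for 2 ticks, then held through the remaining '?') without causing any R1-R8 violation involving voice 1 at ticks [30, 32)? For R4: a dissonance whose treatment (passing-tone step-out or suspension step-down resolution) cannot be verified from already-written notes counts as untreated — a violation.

{B3, C4, E3, E4, G3}

E3: legal
F3: violates R4,R7
G3: legal
A3: violates R4
B3: legal
C4: legal
D4: violates R4
E4: legal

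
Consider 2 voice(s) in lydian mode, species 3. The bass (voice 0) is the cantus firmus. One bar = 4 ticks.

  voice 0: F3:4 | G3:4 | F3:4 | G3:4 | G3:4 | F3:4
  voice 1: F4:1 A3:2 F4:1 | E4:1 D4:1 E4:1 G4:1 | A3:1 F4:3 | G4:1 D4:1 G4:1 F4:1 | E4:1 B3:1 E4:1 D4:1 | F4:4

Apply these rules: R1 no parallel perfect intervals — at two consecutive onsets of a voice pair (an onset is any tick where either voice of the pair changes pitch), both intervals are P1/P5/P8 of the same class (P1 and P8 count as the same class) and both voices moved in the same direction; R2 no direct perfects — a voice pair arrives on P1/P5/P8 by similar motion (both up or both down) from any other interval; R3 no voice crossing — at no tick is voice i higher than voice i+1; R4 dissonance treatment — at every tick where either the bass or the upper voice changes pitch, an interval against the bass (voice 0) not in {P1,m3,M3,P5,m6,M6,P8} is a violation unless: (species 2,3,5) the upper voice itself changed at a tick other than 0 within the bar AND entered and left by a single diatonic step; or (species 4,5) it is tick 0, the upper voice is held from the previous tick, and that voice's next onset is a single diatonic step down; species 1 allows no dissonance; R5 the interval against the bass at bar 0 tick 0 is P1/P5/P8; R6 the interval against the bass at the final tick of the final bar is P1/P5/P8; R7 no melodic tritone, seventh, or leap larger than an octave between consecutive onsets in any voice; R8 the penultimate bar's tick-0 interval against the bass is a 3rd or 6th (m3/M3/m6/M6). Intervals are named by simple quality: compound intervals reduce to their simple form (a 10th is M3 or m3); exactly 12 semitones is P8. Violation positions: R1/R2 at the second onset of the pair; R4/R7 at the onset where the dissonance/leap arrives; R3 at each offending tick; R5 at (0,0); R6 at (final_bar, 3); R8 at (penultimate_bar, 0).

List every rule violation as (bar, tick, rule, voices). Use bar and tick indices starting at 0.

(2, 0, R7, (1,))
(3, 0, R1, (0, 1))

bar 0: v0=F3 v1=F4 downbeat P8
bar 1: v0=G3 v1=E4 downbeat M6
bar 2: v0=F3 v1=A3 downbeat M3
bar 3: v0=G3 v1=G4 downbeat P8
bar 4: v0=G3 v1=E4 downbeat M6
bar 5: v0=F3 v1=F4 downbeat P8
  -> R7 @ bar 2 tick 0 v(1,): G4->A3 leap 10st
  -> R1 @ bar 3 tick 0 v(0, 1): F3/F4 P8 -> G3/G4 P8 similar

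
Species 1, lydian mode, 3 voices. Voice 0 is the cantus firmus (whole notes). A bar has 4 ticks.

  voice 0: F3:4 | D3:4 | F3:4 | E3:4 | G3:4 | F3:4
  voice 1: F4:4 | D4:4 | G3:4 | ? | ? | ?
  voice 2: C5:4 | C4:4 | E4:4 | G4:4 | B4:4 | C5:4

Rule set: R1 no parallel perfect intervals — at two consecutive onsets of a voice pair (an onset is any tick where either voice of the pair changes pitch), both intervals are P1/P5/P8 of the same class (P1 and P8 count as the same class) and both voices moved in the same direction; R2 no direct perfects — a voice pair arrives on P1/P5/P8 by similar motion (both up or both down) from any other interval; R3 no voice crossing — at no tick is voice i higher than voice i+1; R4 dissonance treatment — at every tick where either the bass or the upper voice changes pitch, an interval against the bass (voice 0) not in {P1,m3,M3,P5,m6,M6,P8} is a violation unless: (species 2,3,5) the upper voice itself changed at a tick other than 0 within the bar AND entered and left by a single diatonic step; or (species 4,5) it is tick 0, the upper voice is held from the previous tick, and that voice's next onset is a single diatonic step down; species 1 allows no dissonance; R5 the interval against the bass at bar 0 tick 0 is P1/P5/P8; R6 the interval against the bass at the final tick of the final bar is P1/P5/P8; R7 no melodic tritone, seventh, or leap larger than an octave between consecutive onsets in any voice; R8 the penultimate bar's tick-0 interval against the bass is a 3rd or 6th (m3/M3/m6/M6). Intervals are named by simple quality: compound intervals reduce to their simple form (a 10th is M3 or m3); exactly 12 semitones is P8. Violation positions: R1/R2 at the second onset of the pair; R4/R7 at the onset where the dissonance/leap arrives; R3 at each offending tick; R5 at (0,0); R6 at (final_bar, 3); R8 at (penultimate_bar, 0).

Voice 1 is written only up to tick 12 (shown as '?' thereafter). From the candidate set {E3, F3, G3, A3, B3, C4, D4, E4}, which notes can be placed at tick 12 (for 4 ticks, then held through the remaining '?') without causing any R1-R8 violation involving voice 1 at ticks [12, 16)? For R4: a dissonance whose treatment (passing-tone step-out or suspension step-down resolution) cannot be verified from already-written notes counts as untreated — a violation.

E3: violates R2
F3: violates R4
G3: legal
A3: violates R4
B3: legal
C4: violates R2
D4: violates R4
E4: legal

{B3, E4, G3}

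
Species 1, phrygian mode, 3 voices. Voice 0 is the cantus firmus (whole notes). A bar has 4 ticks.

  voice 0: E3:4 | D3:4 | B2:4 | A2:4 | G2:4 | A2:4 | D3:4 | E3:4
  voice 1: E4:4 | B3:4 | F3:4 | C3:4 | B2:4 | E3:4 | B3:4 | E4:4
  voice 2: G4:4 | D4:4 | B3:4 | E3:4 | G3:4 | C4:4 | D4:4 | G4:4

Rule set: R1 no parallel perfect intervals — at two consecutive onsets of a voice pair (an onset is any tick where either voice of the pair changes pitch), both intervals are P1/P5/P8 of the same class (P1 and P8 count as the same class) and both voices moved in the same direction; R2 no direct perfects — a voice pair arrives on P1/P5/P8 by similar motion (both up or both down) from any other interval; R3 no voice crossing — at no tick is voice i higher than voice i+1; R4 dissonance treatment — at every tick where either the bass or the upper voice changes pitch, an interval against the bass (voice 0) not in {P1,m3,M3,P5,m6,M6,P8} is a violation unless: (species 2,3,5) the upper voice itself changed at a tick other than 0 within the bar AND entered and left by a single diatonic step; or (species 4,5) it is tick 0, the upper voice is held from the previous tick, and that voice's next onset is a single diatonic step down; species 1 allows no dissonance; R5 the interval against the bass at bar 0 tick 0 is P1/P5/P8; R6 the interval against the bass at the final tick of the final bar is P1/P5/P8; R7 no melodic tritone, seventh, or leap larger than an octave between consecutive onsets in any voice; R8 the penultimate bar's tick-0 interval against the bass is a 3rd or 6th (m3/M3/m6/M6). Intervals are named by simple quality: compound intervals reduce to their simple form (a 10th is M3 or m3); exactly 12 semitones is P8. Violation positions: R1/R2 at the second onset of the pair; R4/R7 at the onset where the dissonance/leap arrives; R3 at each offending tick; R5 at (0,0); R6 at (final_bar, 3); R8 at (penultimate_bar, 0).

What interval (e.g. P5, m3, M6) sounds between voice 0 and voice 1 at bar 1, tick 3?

voice 0=D3 voice 1=B3 -> M6

M6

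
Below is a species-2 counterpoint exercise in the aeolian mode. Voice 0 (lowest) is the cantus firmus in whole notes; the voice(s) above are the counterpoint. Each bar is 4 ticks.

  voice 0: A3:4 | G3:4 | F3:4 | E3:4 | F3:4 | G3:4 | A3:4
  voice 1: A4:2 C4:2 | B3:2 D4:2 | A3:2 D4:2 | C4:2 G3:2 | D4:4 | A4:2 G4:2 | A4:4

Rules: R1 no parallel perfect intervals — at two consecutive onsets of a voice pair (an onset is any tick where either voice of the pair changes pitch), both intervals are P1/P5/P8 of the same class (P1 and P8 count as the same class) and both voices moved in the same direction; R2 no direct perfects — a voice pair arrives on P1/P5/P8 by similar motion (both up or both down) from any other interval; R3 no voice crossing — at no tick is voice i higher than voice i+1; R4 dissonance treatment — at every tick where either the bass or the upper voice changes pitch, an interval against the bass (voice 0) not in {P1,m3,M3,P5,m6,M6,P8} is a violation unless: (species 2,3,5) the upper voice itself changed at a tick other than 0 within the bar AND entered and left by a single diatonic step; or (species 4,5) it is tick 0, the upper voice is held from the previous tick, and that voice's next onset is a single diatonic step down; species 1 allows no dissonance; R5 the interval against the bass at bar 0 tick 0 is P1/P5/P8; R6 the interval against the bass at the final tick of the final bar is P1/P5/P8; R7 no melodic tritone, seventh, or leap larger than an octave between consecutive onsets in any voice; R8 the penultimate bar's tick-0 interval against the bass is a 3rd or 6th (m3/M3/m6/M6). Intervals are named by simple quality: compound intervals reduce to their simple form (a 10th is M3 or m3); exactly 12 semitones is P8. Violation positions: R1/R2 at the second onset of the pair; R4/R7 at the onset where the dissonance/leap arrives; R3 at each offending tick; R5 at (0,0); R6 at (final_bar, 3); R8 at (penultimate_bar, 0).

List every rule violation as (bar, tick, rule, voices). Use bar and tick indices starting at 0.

(5, 0, R4, (0, 1))
(5, 0, R8, (0, 1))
(6, 0, R1, (0, 1))

bar 0: v0=A3 v1=A4 downbeat P8
bar 1: v0=G3 v1=B3 downbeat M3
bar 2: v0=F3 v1=A3 downbeat M3
bar 3: v0=E3 v1=C4 downbeat m6
bar 4: v0=F3 v1=D4 downbeat M6
bar 5: v0=G3 v1=A4 downbeat M2
bar 6: v0=A3 v1=A4 downbeat P8
  -> R4 @ bar 5 tick 0 v(0, 1): G3/A4 M2 untreated
  -> R8 @ bar 5 tick 0 v(0, 1): penult M2 not 3rd/6th
  -> R1 @ bar 6 tick 0 v(0, 1): G3/G4 P8 -> A3/A4 P8 similar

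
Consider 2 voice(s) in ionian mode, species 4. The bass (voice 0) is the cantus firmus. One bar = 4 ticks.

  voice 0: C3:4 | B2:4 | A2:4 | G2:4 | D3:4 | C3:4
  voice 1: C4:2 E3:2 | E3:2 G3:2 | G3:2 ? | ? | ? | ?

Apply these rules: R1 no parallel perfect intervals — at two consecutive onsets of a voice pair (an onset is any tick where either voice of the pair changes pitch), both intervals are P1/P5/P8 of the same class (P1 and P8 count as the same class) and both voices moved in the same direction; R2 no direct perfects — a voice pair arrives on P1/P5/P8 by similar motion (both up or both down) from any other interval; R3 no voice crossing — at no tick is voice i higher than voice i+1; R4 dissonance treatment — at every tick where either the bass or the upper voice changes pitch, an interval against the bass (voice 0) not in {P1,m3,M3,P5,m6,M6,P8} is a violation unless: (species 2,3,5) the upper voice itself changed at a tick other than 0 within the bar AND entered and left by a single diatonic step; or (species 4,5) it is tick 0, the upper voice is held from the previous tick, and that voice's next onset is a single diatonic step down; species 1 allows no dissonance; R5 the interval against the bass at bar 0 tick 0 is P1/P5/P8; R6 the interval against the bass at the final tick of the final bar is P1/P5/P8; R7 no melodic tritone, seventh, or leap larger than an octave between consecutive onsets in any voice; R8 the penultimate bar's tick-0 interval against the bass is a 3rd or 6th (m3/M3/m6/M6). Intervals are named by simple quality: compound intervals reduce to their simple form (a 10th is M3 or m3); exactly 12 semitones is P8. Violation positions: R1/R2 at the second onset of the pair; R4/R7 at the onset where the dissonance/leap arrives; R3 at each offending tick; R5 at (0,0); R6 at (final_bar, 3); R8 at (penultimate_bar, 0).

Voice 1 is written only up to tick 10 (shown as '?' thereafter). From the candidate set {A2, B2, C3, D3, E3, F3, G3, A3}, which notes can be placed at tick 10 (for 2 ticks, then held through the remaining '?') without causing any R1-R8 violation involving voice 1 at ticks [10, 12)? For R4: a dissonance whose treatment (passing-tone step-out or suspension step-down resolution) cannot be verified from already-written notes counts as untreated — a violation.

{A3, C3, E3, F3, G3}

A2: violates R7
B2: violates R4
C3: legal
D3: violates R4
E3: legal
F3: legal
G3: legal
A3: legal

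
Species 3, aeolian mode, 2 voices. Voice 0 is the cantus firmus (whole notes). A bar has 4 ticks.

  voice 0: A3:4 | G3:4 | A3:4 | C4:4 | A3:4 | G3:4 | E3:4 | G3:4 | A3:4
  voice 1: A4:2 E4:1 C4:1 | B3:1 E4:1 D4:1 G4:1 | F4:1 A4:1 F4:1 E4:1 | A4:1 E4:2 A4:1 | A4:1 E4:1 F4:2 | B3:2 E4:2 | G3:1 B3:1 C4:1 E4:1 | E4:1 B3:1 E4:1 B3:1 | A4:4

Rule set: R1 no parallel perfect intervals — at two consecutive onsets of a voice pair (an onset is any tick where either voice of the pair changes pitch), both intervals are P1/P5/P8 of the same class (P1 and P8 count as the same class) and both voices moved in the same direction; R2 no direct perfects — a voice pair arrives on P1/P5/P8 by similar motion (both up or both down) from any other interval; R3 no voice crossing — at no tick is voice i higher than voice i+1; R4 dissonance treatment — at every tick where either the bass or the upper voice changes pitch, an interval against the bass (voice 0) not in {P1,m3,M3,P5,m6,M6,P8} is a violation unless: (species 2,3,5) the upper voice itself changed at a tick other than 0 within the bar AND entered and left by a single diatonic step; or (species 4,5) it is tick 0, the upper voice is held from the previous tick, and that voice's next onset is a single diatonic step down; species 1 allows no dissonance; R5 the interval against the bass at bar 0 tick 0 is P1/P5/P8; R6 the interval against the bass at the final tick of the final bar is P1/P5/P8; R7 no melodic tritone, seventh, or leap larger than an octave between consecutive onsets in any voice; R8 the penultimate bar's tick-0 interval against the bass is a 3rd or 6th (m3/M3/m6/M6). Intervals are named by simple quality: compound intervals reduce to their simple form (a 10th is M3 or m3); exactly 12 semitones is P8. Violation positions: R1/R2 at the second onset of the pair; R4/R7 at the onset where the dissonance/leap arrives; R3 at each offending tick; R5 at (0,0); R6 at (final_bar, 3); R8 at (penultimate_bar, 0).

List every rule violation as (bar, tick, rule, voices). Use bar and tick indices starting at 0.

(5, 0, R7, (1,))
(8, 0, R2, (0, 1))
(8, 0, R7, (1,))

bar 0: v0=A3 v1=A4 downbeat P8
bar 1: v0=G3 v1=B3 downbeat M3
bar 2: v0=A3 v1=F4 downbeat m6
bar 3: v0=C4 v1=A4 downbeat M6
bar 4: v0=A3 v1=A4 downbeat P8
bar 5: v0=G3 v1=B3 downbeat M3
bar 6: v0=E3 v1=G3 downbeat m3
bar 7: v0=G3 v1=E4 downbeat M6
bar 8: v0=A3 v1=A4 downbeat P8
  -> R7 @ bar 5 tick 0 v(1,): F4->B3 leap 6st
  -> R2 @ bar 8 tick 0 v(0, 1): G3/B3 M3 -> A3/A4 P8 similar
  -> R7 @ bar 8 tick 0 v(1,): B3->A4 leap 10st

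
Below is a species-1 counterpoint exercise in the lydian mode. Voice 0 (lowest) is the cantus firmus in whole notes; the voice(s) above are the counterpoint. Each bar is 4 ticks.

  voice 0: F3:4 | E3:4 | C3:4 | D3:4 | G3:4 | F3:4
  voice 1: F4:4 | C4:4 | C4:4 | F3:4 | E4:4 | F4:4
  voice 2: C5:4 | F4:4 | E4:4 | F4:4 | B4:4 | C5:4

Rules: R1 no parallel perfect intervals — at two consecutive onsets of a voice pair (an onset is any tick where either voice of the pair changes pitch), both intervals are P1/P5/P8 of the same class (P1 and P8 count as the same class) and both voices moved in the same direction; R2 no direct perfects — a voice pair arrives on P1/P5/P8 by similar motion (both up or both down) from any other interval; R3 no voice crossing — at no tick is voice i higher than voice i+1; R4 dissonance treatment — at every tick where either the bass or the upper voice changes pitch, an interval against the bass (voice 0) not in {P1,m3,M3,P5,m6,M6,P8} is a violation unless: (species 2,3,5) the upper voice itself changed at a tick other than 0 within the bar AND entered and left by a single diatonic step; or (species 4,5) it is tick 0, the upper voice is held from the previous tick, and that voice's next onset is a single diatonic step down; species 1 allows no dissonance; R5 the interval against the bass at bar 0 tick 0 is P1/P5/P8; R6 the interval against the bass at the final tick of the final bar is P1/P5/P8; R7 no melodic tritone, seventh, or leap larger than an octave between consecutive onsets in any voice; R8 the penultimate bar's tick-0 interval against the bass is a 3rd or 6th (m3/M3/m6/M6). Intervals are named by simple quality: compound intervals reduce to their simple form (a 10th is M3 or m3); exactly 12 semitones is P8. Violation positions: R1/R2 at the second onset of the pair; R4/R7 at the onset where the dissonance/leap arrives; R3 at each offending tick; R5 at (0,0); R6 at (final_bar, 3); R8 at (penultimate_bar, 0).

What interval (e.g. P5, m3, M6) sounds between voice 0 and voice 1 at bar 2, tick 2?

voice 0=C3 voice 1=C4 -> P8

P8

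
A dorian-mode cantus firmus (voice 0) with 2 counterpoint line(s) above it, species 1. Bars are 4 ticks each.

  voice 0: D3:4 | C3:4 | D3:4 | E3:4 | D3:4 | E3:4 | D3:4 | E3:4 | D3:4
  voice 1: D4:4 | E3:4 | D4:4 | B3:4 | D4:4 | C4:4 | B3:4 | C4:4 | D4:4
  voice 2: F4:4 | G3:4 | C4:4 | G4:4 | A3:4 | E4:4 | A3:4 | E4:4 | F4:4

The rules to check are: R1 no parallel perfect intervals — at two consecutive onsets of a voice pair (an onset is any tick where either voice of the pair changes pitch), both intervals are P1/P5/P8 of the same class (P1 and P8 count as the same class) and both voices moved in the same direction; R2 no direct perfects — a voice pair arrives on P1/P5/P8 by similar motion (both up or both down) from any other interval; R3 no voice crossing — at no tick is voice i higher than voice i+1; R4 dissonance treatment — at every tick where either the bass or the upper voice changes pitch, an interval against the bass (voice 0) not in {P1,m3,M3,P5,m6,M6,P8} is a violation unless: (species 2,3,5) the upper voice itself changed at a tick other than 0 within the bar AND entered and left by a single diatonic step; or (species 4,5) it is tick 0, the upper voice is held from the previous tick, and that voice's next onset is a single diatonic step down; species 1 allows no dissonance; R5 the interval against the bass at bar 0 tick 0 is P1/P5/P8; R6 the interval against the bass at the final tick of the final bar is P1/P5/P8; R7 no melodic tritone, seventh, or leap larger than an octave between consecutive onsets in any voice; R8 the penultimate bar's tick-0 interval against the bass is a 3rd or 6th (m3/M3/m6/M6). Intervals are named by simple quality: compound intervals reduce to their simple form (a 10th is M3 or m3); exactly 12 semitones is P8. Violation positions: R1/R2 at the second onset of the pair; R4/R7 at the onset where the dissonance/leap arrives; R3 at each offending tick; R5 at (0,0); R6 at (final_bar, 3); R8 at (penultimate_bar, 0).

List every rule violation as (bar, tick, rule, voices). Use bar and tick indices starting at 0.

bar 0: v0=D3 v1=D4 v2=F4 downbeat m3
bar 1: v0=C3 v1=E3 v2=G3 downbeat P5
bar 2: v0=D3 v1=D4 v2=C4 downbeat m7
bar 3: v0=E3 v1=B3 v2=G4 downbeat m3
bar 4: v0=D3 v1=D4 v2=A3 downbeat P5
bar 5: v0=E3 v1=C4 v2=E4 downbeat P8
bar 6: v0=D3 v1=B3 v2=A3 downbeat P5
bar 7: v0=E3 v1=C4 v2=E4 downbeat P8
bar 8: v0=D3 v1=D4 v2=F4 downbeat m3
  -> R5 @ bar 0 tick 0 v(0, 2): opens on m3
  -> R2 @ bar 1 tick 0 v(0, 2): D3/F4 m3 -> C3/G3 P5 similar
  -> R7 @ bar 1 tick 0 v(1,): D4->E3 leap 10st
  -> R7 @ bar 1 tick 0 v(2,): F4->G3 leap 10st
  -> R2 @ bar 2 tick 0 v(0, 1): C3/E3 M3 -> D3/D4 P8 similar
  -> R3 @ bar 2 tick 0 v(1, 2): D4 above C4
  -> R4 @ bar 2 tick 0 v(0, 2): D3/C4 m7 untreated
  -> R7 @ bar 2 tick 0 v(1,): E3->D4 leap 10st
  -> R3 @ bar 2 tick 1 v(1, 2): D4 above C4
  -> R3 @ bar 2 tick 2 v(1, 2): D4 above C4
  -> R3 @ bar 2 tick 3 v(1, 2): D4 above C4
  -> R2 @ bar 4 tick 0 v(0, 2): E3/G4 m3 -> D3/A3 P5 similar
  -> R3 @ bar 4 tick 0 v(1, 2): D4 above A3
  -> R7 @ bar 4 tick 0 v(2,): G4->A3 leap 10st
  -> R3 @ bar 4 tick 1 v(1, 2): D4 above A3
  -> R3 @ bar 4 tick 2 v(1, 2): D4 above A3
  -> R3 @ bar 4 tick 3 v(1, 2): D4 above A3
  -> R2 @ bar 5 tick 0 v(0, 2): D3/A3 P5 -> E3/E4 P8 similar
  -> R2 @ bar 6 tick 0 v(0, 2): E3/E4 P8 -> D3/A3 P5 similar
  -> R3 @ bar 6 tick 0 v(1, 2): B3 above A3
  -> R3 @ bar 6 tick 1 v(1, 2): B3 above A3
  -> R3 @ bar 6 tick 2 v(1, 2): B3 above A3
  -> R3 @ bar 6 tick 3 v(1, 2): B3 above A3
  -> R2 @ bar 7 tick 0 v(0, 2): D3/A3 P5 -> E3/E4 P8 similar
  -> R8 @ bar 7 tick 0 v(0, 2): penult P8 not 3rd/6th
  -> R6 @ bar 8 tick 3 v(0, 2): closes on m3

(0, 0, R5, (0, 2))
(1, 0, R2, (0, 2))
(1, 0, R7, (1,))
(1, 0, R7, (2,))
(2, 0, R2, (0, 1))
(2, 0, R3, (1, 2))
(2, 0, R4, (0, 2))
(2, 0, R7, (1,))
(2, 1, R3, (1, 2))
(2, 2, R3, (1, 2))
(2, 3, R3, (1, 2))
(4, 0, R2, (0, 2))
(4, 0, R3, (1, 2))
(4, 0, R7, (2,))
(4, 1, R3, (1, 2))
(4, 2, R3, (1, 2))
(4, 3, R3, (1, 2))
(5, 0, R2, (0, 2))
(6, 0, R2, (0, 2))
(6, 0, R3, (1, 2))
(6, 1, R3, (1, 2))
(6, 2, R3, (1, 2))
(6, 3, R3, (1, 2))
(7, 0, R2, (0, 2))
(7, 0, R8, (0, 2))
(8, 3, R6, (0, 2))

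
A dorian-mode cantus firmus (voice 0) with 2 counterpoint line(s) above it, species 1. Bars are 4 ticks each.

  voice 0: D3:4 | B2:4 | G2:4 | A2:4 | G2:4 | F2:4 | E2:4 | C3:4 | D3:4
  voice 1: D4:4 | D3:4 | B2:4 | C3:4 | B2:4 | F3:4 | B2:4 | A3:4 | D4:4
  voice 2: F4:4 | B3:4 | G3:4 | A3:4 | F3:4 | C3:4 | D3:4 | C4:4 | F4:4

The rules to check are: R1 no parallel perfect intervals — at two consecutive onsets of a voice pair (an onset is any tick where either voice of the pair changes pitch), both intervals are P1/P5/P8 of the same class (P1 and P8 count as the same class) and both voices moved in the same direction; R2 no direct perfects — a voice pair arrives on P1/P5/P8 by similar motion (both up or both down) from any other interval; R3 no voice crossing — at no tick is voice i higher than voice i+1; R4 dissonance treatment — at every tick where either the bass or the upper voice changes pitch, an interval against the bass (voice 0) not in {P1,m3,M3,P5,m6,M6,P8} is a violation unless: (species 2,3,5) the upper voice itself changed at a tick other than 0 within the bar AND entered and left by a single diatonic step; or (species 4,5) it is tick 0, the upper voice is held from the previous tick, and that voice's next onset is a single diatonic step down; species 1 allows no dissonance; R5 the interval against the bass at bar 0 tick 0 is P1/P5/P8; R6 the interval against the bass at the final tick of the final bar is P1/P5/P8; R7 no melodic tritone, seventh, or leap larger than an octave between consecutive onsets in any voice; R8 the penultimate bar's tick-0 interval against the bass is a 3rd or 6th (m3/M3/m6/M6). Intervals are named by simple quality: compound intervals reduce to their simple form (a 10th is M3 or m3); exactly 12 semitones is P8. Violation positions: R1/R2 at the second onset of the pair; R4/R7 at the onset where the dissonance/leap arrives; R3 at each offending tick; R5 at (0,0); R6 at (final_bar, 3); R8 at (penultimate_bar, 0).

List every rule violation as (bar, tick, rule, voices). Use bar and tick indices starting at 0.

(0, 0, R5, (0, 2))
(1, 0, R2, (0, 2))
(1, 0, R7, (2,))
(2, 0, R1, (0, 2))
(3, 0, R1, (0, 2))
(4, 0, R4, (0, 2))
(5, 0, R2, (0, 2))
(5, 0, R3, (1, 2))
(5, 0, R7, (1,))
(5, 1, R3, (1, 2))
(5, 2, R3, (1, 2))
(5, 3, R3, (1, 2))
(6, 0, R2, (0, 1))
(6, 0, R4, (0, 2))
(6, 0, R7, (1,))
(7, 0, R2, (0, 2))
(7, 0, R7, (1,))
(7, 0, R7, (2,))
(7, 0, R8, (0, 2))
(8, 0, R2, (0, 1))
(8, 3, R6, (0, 2))

bar 0: v0=D3 v1=D4 v2=F4 downbeat m3
bar 1: v0=B2 v1=D3 v2=B3 downbeat P8
bar 2: v0=G2 v1=B2 v2=G3 downbeat P8
bar 3: v0=A2 v1=C3 v2=A3 downbeat P8
bar 4: v0=G2 v1=B2 v2=F3 downbeat m7
bar 5: v0=F2 v1=F3 v2=C3 downbeat P5
bar 6: v0=E2 v1=B2 v2=D3 downbeat m7
bar 7: v0=C3 v1=A3 v2=C4 downbeat P8
bar 8: v0=D3 v1=D4 v2=F4 downbeat m3
  -> R5 @ bar 0 tick 0 v(0, 2): opens on m3
  -> R2 @ bar 1 tick 0 v(0, 2): D3/F4 m3 -> B2/B3 P8 similar
  -> R7 @ bar 1 tick 0 v(2,): F4->B3 leap 6st
  -> R1 @ bar 2 tick 0 v(0, 2): B2/B3 P8 -> G2/G3 P8 similar
  -> R1 @ bar 3 tick 0 v(0, 2): G2/G3 P8 -> A2/A3 P8 similar
  -> R4 @ bar 4 tick 0 v(0, 2): G2/F3 m7 untreated
  -> R2 @ bar 5 tick 0 v(0, 2): G2/F3 m7 -> F2/C3 P5 similar
  -> R3 @ bar 5 tick 0 v(1, 2): F3 above C3
  -> R7 @ bar 5 tick 0 v(1,): B2->F3 leap 6st
  -> R3 @ bar 5 tick 1 v(1, 2): F3 above C3
  -> R3 @ bar 5 tick 2 v(1, 2): F3 above C3
  -> R3 @ bar 5 tick 3 v(1, 2): F3 above C3
  -> R2 @ bar 6 tick 0 v(0, 1): F2/F3 P8 -> E2/B2 P5 similar
  -> R4 @ bar 6 tick 0 v(0, 2): E2/D3 m7 untreated
  -> R7 @ bar 6 tick 0 v(1,): F3->B2 leap 6st
  -> R2 @ bar 7 tick 0 v(0, 2): E2/D3 m7 -> C3/C4 P8 similar
  -> R7 @ bar 7 tick 0 v(1,): B2->A3 leap 10st
  -> R7 @ bar 7 tick 0 v(2,): D3->C4 leap 10st
  -> R8 @ bar 7 tick 0 v(0, 2): penult P8 not 3rd/6th
  -> R2 @ bar 8 tick 0 v(0, 1): C3/A3 M6 -> D3/D4 P8 similar
  -> R6 @ bar 8 tick 3 v(0, 2): closes on m3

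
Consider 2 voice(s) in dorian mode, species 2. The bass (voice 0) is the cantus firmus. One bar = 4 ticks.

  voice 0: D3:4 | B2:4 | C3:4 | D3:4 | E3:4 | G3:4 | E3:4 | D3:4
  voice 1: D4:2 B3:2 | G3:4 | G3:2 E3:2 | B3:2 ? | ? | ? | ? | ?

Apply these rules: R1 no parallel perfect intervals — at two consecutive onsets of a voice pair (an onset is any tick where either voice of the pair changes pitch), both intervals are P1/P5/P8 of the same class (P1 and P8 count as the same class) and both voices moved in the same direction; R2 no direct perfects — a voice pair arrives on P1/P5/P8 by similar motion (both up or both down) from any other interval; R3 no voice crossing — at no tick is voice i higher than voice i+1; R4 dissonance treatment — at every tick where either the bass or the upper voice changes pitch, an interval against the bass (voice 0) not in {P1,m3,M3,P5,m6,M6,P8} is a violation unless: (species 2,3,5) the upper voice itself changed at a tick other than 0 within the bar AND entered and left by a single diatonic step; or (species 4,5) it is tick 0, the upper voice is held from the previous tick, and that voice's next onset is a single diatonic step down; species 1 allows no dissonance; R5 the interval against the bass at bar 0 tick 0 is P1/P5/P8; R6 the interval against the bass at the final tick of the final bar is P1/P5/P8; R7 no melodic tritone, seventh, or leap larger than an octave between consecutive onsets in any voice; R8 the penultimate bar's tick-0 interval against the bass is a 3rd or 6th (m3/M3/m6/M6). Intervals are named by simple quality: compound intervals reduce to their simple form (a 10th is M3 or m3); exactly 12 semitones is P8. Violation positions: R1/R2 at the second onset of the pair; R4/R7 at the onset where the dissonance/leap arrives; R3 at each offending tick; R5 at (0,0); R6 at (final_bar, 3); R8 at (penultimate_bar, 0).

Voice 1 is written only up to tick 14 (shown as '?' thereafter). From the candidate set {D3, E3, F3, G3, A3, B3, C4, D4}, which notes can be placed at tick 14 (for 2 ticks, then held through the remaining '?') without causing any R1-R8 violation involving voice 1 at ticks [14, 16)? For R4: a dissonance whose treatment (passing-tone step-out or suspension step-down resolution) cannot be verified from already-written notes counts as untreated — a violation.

{A3, B3, D3, D4}

D3: legal
E3: violates R4
F3: violates R7
G3: violates R4
A3: legal
B3: legal
C4: violates R4
D4: legal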